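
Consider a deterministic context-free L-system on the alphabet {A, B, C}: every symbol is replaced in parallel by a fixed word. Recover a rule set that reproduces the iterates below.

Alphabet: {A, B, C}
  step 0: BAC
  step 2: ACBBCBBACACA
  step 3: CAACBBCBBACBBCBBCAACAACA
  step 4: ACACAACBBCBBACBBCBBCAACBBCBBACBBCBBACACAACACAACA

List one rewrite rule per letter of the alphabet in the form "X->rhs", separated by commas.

  step 3 ⇒ step 4: CAACBBCBBACBBCBBCAACAACA ⇒ A·CA·CA·A·CBB·CBB·A·CBB·CBB·CA·A·CBB·CBB·A·CBB·CBB·A·CA·CA·A·CA·CA·A·CA
    A ↦ CA
    B ↦ CBB
    C ↦ A

A->CA, B->CBB, C->A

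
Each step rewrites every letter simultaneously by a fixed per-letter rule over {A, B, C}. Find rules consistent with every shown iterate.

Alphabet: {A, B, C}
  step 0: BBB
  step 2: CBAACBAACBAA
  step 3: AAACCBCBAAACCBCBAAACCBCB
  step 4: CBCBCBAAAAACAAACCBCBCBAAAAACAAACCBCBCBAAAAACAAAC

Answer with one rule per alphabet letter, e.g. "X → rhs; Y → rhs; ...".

  step 3 ⇒ step 4: AAACCBCBAAACCBCBAAACCBCB ⇒ CB·CB·CB·AA·AA·AC·AA·AC·CB·CB·CB·AA·AA·AC·AA·AC·CB·CB·CB·AA·AA·AC·AA·AC
    A ↦ CB
    B ↦ AC
    C ↦ AA

A->CB, B->AC, C->AA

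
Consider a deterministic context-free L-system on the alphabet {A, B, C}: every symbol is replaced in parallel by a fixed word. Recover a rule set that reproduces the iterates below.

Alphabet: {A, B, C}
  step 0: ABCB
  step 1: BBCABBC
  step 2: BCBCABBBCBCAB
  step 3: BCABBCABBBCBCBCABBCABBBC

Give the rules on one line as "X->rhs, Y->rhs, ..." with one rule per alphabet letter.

  step 2 ⇒ step 3: BCBCABBBCBCAB ⇒ BC·AB·BC·AB·B·BC·BC·BC·AB·BC·AB·B·BC
    A ↦ B
    B ↦ BC
    C ↦ AB

A->B, B->BC, C->AB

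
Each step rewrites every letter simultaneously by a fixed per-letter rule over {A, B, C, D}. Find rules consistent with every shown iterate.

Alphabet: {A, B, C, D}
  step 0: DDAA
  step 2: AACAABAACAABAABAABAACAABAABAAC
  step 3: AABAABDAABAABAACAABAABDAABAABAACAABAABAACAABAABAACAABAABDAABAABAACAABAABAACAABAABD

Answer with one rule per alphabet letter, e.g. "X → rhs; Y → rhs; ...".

  step 2 ⇒ step 3: AACAABAACAABAABAABAACAABAABAAC ⇒ AAB·AAB·D·AAB·AAB·AAC·AAB·AAB·D·AAB·AAB·AAC·AAB·AAB·AAC·AAB·AAB·AAC·AAB·AAB·D·AAB·AAB·AAC·AAB·AAB·AAC·AAB·AAB·D
    A ↦ AAB
    B ↦ AAC
    C ↦ D
    D ↦ BA  (constrained at step 0)

A->AAB, B->AAC, C->D, D->BA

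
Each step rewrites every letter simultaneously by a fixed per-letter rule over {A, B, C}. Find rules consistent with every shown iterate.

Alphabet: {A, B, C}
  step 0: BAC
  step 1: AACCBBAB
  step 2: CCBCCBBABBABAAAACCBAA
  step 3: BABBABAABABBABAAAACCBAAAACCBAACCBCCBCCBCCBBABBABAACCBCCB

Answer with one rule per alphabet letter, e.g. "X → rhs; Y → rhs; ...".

A->CCB, B->AA, C->BAB

  step 2 ⇒ step 3: CCBCCBBABBABAAAACCBAA ⇒ BAB·BAB·AA·BAB·BAB·AA·AA·CCB·AA·AA·CCB·AA·CCB·CCB·CCB·CCB·BAB·BAB·AA·CCB·CCB
    A ↦ CCB
    B ↦ AA
    C ↦ BAB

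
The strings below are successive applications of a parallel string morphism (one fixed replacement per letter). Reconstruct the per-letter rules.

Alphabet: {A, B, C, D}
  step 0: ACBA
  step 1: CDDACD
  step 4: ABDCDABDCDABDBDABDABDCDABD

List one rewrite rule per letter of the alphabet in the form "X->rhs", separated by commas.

  step 0 ⇒ step 1: ACBA ⇒ CD·D·A·CD
    A ↦ CD
    B ↦ A
    C ↦ D
    D ↦ BD  (constrained at step 1)

A->CD, B->A, C->D, D->BD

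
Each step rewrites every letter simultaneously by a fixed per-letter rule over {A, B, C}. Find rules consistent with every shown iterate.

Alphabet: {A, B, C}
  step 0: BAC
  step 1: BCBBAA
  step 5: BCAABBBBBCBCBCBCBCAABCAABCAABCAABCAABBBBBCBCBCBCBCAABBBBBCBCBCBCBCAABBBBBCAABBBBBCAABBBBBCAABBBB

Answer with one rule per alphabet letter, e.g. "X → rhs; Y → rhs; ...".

A->BB, B->BC, C->AA

  step 0 ⇒ step 1: BAC ⇒ BC·BB·AA
    A ↦ BB
    B ↦ BC
    C ↦ AA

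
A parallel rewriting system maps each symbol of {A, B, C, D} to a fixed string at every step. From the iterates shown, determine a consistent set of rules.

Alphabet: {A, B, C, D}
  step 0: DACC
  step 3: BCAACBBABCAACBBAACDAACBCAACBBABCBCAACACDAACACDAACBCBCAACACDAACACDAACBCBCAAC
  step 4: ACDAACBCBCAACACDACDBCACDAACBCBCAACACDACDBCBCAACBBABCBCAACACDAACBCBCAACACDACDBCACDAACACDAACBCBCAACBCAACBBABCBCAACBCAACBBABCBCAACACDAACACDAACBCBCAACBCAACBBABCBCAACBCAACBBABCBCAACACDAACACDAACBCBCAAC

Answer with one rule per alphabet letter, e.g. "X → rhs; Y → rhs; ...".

A->BC, B->ACD, C->AAC, D->BBA

  step 3 ⇒ step 4: BCAACBBABCAACBBAACDAACBCAACBBABCBCAACACDAACACDAACBCBCAACACDAACACDAACBCBCAAC ⇒ ACD·AAC·BC·BC·AAC·ACD·ACD·BC·ACD·AAC·BC·BC·AAC·ACD·ACD·BC·BC·AAC·BBA·BC·BC·AAC·ACD·AAC·BC·BC·AAC·ACD·ACD·BC·ACD·AAC·ACD·AAC·BC·BC·AAC·BC·AAC·BBA·BC·BC·AAC·BC·AAC·BBA·BC·BC·AAC·ACD·AAC·ACD·AAC·BC·BC·AAC·BC·AAC·BBA·BC·BC·AAC·BC·AAC·BBA·BC·BC·AAC·ACD·AAC·ACD·AAC·BC·BC·AAC
    A ↦ BC
    B ↦ ACD
    C ↦ AAC
    D ↦ BBA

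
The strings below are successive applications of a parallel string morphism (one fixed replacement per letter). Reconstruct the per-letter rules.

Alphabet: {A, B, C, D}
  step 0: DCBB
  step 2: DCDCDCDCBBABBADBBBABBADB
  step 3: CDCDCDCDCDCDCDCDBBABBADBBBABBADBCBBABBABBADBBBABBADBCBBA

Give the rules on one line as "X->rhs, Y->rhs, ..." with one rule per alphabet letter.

A->DB, B->BBA, C->DCD, D->C

  step 2 ⇒ step 3: DCDCDCDCBBABBADBBBABBADB ⇒ C·DCD·C·DCD·C·DCD·C·DCD·BBA·BBA·DB·BBA·BBA·DB·C·BBA·BBA·BBA·DB·BBA·BBA·DB·C·BBA
    A ↦ DB
    B ↦ BBA
    C ↦ DCD
    D ↦ C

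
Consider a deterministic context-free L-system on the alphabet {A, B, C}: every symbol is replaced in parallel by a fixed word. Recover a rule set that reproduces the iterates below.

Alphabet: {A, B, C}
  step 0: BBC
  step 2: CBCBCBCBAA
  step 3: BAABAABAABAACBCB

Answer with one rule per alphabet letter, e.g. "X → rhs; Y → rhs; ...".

  step 2 ⇒ step 3: CBCBCBCBAA ⇒ B·AA·B·AA·B·AA·B·AA·CB·CB
    A ↦ CB
    B ↦ AA
    C ↦ B

A->CB, B->AA, C->B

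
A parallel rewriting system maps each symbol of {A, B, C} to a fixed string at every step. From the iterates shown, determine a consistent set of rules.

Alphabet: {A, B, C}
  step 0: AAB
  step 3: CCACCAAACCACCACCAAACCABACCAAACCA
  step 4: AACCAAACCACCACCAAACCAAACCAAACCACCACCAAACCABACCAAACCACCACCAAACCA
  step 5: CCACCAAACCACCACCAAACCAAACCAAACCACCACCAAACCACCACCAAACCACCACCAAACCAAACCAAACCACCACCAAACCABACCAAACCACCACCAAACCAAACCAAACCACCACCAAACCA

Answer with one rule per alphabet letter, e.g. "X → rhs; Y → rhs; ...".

A->CCA, B->BA, C->A

  step 4 ⇒ step 5: AACCAAACCACCACCAAACCAAACCAAACCACCACCAAACCABACCAAACCACCACCAAACCA ⇒ CCA·CCA·A·A·CCA·CCA·CCA·A·A·CCA·A·A·CCA·A·A·CCA·CCA·CCA·A·A·CCA·CCA·CCA·A·A·CCA·CCA·CCA·A·A·CCA·A·A·CCA·A·A·CCA·CCA·CCA·A·A·CCA·BA·CCA·A·A·CCA·CCA·CCA·A·A·CCA·A·A·CCA·A·A·CCA·CCA·CCA·A·A·CCA
    A ↦ CCA
    B ↦ BA
    C ↦ A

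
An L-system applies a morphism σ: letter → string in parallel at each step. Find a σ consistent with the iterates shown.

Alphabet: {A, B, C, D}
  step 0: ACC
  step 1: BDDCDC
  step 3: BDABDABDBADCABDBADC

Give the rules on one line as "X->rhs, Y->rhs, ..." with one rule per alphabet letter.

  step 0 ⇒ step 1: ACC ⇒ BD·DC·DC
    A ↦ BD
    C ↦ DC
    B ↦ A  (constrained at step 1)
    D ↦ BA  (constrained at step 1)

A->BD, B->A, C->DC, D->BA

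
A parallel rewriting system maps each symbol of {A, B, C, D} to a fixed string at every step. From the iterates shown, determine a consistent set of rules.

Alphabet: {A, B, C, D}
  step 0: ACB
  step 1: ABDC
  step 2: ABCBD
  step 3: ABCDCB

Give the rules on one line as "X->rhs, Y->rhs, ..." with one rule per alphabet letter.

  step 2 ⇒ step 3: ABCBD ⇒ AB·C·D·C·B
    A ↦ AB
    B ↦ C
    C ↦ D
    D ↦ B

A->AB, B->C, C->D, D->B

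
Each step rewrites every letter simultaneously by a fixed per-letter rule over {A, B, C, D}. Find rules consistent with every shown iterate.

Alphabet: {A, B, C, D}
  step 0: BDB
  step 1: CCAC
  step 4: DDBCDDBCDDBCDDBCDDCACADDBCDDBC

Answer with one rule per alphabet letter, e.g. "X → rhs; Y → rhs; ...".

  step 0 ⇒ step 1: BDB ⇒ C·CA·C
    B ↦ C
    D ↦ CA
    A ↦ BC  (constrained at step 1)
    C ↦ DD  (constrained at step 1)

A->BC, B->C, C->DD, D->CA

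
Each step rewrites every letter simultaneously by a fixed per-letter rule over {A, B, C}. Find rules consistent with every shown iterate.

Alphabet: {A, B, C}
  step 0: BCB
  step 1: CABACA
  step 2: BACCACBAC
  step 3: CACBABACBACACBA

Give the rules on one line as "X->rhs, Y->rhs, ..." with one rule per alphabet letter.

  step 2 ⇒ step 3: BACCACBAC ⇒ CA·C·BA·BA·C·BA·CA·C·BA
    A ↦ C
    B ↦ CA
    C ↦ BA

A->C, B->CA, C->BA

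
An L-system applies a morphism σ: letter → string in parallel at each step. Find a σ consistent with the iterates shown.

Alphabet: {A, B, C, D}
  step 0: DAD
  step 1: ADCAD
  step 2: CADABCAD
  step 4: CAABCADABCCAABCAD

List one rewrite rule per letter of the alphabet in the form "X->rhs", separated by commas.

A->C, B->A, C->AB, D->AD

  step 1 ⇒ step 2: ADCAD ⇒ C·AD·AB·C·AD
    A ↦ C
    C ↦ AB
    D ↦ AD
    B ↦ A  (constrained at step 2)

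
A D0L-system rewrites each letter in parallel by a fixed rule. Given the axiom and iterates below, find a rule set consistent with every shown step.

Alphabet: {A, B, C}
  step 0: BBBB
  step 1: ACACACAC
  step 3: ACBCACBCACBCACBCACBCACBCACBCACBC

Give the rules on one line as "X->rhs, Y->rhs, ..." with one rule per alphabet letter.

A->BC, B->AC, C->BC

  step 0 ⇒ step 1: BBBB ⇒ AC·AC·AC·AC
    B ↦ AC
    A ↦ BC  (constrained at step 1)
    C ↦ BC  (constrained at step 1)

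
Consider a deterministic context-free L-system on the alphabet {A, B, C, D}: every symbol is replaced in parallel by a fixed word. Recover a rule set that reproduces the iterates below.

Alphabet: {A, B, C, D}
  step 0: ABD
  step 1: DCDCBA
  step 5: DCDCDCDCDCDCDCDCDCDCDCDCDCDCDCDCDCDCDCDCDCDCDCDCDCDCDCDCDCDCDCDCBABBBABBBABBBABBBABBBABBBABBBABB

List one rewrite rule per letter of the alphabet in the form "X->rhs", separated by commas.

A->DC, B->DC, C->BB, D->BA

  step 0 ⇒ step 1: ABD ⇒ DC·DC·BA
    A ↦ DC
    B ↦ DC
    D ↦ BA
    C ↦ BB  (constrained at step 1)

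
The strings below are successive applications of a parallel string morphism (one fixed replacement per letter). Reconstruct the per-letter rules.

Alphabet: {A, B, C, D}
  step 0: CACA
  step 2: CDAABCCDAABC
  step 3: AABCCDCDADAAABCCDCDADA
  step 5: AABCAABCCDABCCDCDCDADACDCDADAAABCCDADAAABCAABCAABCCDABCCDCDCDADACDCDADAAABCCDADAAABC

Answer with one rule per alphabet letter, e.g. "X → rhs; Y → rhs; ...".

A->CD, B->AD, C->A, D->ABC

  step 2 ⇒ step 3: CDAABCCDAABC ⇒ A·ABC·CD·CD·AD·A·A·ABC·CD·CD·AD·A
    A ↦ CD
    B ↦ AD
    C ↦ A
    D ↦ ABC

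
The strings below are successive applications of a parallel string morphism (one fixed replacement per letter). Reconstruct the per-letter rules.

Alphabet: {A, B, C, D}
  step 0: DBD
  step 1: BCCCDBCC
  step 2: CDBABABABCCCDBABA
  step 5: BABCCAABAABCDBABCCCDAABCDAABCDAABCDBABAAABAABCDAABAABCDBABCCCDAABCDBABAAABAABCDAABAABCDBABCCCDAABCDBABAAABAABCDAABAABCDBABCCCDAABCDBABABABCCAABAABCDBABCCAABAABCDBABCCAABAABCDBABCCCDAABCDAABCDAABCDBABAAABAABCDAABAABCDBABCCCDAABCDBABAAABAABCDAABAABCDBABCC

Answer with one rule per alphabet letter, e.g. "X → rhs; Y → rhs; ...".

  step 1 ⇒ step 2: BCCCDBCC ⇒ CD·BA·BA·BA·BCC·CD·BA·BA
    B ↦ CD
    C ↦ BA
    D ↦ BCC
    A ↦ AAB  (constrained at step 2)

A->AAB, B->CD, C->BA, D->BCC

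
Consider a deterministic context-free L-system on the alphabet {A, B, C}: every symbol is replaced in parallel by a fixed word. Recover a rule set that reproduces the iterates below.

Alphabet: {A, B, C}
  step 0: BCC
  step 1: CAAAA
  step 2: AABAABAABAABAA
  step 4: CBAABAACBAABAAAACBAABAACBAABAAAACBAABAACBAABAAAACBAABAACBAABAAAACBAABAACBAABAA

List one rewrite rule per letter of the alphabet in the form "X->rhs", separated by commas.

A->BAA, B->C, C->AA

  step 1 ⇒ step 2: CAAAA ⇒ AA·BAA·BAA·BAA·BAA
    A ↦ BAA
    C ↦ AA
  step 0 ⇒ step 1: BCC ⇒ C·AA·AA
    B ↦ C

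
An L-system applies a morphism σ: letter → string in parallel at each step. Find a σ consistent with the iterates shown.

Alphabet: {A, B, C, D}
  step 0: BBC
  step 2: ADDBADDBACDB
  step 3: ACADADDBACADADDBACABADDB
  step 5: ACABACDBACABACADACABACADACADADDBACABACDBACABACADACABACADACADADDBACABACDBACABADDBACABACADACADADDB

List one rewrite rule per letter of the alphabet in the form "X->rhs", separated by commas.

  step 2 ⇒ step 3: ADDBADDBACDB ⇒ AC·AD·AD·DB·AC·AD·AD·DB·AC·AB·AD·DB
    A ↦ AC
    B ↦ DB
    C ↦ AB
    D ↦ AD

A->AC, B->DB, C->AB, D->AD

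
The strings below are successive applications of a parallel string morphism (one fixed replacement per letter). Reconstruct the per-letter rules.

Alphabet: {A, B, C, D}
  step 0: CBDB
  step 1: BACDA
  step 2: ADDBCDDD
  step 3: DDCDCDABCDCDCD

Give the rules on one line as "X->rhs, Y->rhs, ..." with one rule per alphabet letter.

A->DD, B->A, C->B, D->CD

  step 2 ⇒ step 3: ADDBCDDD ⇒ DD·CD·CD·A·B·CD·CD·CD
    A ↦ DD
    B ↦ A
    C ↦ B
    D ↦ CD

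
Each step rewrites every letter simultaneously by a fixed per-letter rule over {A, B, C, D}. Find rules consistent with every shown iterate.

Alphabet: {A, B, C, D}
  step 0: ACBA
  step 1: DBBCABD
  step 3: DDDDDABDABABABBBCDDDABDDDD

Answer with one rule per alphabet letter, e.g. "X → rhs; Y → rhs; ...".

  step 0 ⇒ step 1: ACBA ⇒ D·BBC·AB·D
    A ↦ D
    B ↦ AB
    C ↦ BBC
    D ↦ DD  (constrained at step 1)

A->D, B->AB, C->BBC, D->DD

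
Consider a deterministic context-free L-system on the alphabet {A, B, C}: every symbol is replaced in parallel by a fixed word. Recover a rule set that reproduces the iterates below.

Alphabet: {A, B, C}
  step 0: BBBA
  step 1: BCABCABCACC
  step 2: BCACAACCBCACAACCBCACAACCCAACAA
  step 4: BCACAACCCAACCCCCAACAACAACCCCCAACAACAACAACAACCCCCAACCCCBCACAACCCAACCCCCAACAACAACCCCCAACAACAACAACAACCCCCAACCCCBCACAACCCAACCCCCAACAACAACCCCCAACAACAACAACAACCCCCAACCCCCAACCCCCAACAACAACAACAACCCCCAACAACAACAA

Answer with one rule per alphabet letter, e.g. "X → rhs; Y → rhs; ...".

  step 1 ⇒ step 2: BCABCABCACC ⇒ BCA·CAA·CC·BCA·CAA·CC·BCA·CAA·CC·CAA·CAA
    A ↦ CC
    B ↦ BCA
    C ↦ CAA

A->CC, B->BCA, C->CAA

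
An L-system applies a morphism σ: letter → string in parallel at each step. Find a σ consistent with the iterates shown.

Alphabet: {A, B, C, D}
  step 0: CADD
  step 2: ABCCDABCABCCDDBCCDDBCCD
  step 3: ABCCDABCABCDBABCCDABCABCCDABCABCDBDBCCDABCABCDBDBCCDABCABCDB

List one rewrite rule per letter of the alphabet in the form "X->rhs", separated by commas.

  step 2 ⇒ step 3: ABCCDABCABCCDDBCCDDBCCD ⇒ AB·CCD·ABC·ABC·DB·AB·CCD·ABC·AB·CCD·ABC·ABC·DB·DB·CCD·ABC·ABC·DB·DB·CCD·ABC·ABC·DB
    A ↦ AB
    B ↦ CCD
    C ↦ ABC
    D ↦ DB

A->AB, B->CCD, C->ABC, D->DB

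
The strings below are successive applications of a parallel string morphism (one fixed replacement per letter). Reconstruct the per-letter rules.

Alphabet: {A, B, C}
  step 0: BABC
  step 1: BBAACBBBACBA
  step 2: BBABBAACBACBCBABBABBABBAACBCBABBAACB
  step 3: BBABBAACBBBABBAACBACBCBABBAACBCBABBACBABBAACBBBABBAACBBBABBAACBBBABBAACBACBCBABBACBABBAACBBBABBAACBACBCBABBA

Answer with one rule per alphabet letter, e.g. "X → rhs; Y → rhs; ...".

A->ACB, B->BBA, C->CBA

  step 2 ⇒ step 3: BBABBAACBACBCBABBABBABBAACBCBABBAACB ⇒ BBA·BBA·ACB·BBA·BBA·ACB·ACB·CBA·BBA·ACB·CBA·BBA·CBA·BBA·ACB·BBA·BBA·ACB·BBA·BBA·ACB·BBA·BBA·ACB·ACB·CBA·BBA·CBA·BBA·ACB·BBA·BBA·ACB·ACB·CBA·BBA
    A ↦ ACB
    B ↦ BBA
    C ↦ CBA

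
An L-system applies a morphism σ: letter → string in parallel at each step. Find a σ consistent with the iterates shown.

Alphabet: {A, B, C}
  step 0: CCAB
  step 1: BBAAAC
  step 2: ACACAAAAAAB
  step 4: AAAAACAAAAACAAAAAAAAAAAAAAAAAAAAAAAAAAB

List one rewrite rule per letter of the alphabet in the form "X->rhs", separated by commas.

A->AA, B->AC, C->B

  step 1 ⇒ step 2: BBAAAC ⇒ AC·AC·AA·AA·AA·B
    A ↦ AA
    B ↦ AC
    C ↦ B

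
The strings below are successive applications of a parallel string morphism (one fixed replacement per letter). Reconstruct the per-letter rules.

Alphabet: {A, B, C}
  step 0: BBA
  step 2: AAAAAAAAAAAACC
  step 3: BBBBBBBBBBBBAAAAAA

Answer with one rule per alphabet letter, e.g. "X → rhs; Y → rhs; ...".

  step 2 ⇒ step 3: AAAAAAAAAAAACC ⇒ B·B·B·B·B·B·B·B·B·B·B·B·AAA·AAA
    A ↦ B
    C ↦ AAA
    B ↦ CC  (constrained at step 0)

A->B, B->CC, C->AAA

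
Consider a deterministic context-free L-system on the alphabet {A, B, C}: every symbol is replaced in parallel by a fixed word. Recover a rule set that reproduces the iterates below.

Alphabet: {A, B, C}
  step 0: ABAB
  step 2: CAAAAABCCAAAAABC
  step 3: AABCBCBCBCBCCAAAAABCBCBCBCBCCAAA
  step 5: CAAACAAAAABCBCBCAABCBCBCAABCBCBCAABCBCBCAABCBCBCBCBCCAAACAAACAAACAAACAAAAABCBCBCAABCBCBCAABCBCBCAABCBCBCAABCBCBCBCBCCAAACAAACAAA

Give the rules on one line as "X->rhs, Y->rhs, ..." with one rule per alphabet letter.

  step 2 ⇒ step 3: CAAAAABCCAAAAABC ⇒ AA·BC·BC·BC·BC·BC·CA·AA·AA·BC·BC·BC·BC·BC·CA·AA
    A ↦ BC
    B ↦ CA
    C ↦ AA

A->BC, B->CA, C->AA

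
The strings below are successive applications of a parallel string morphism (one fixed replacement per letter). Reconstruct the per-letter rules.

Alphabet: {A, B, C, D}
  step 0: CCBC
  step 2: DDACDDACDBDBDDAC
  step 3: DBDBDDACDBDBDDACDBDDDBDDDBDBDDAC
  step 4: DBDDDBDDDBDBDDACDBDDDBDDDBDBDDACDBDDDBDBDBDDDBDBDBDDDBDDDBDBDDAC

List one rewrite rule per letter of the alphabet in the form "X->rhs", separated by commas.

  step 3 ⇒ step 4: DBDBDDACDBDBDDACDBDDDBDDDBDBDDAC ⇒ DB·DD·DB·DD·DB·DB·DD·AC·DB·DD·DB·DD·DB·DB·DD·AC·DB·DD·DB·DB·DB·DD·DB·DB·DB·DD·DB·DD·DB·DB·DD·AC
    A ↦ DD
    B ↦ DD
    C ↦ AC
    D ↦ DB

A->DD, B->DD, C->AC, D->DB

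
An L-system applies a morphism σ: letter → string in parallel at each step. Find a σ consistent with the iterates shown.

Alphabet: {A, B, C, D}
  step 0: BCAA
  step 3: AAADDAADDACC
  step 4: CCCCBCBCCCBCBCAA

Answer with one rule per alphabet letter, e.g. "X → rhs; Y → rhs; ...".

A->C, B->ADD, C->A, D->CB

  step 3 ⇒ step 4: AAADDAADDACC ⇒ C·C·C·CB·CB·C·C·CB·CB·C·A·A
    A ↦ C
    C ↦ A
    D ↦ CB
    B ↦ ADD  (constrained at step 0)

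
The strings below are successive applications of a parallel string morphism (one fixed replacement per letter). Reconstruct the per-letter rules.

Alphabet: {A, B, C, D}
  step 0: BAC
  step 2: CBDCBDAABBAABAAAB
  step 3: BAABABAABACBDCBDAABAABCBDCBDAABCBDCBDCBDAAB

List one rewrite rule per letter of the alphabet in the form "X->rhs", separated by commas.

A->CBD, B->AAB, C->B, D->A

  step 2 ⇒ step 3: CBDCBDAABBAABAAAB ⇒ B·AAB·A·B·AAB·A·CBD·CBD·AAB·AAB·CBD·CBD·AAB·CBD·CBD·CBD·AAB
    A ↦ CBD
    B ↦ AAB
    C ↦ B
    D ↦ A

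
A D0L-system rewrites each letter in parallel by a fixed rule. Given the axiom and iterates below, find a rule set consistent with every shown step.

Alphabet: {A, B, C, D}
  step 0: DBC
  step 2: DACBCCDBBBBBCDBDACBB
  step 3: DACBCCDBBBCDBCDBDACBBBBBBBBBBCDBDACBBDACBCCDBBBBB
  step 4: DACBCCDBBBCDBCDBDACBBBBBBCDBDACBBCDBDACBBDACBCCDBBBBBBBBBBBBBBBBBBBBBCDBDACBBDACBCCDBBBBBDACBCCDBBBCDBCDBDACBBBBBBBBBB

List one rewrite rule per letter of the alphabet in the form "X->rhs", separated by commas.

A->BC, B->BB, C->CDB, D->DAC

  step 3 ⇒ step 4: DACBCCDBBBCDBCDBDACBBBBBBBBBBCDBDACBBDACBCCDBBBBB ⇒ DAC·BC·CDB·BB·CDB·CDB·DAC·BB·BB·BB·CDB·DAC·BB·CDB·DAC·BB·DAC·BC·CDB·BB·BB·BB·BB·BB·BB·BB·BB·BB·BB·CDB·DAC·BB·DAC·BC·CDB·BB·BB·DAC·BC·CDB·BB·CDB·CDB·DAC·BB·BB·BB·BB·BB
    A ↦ BC
    B ↦ BB
    C ↦ CDB
    D ↦ DAC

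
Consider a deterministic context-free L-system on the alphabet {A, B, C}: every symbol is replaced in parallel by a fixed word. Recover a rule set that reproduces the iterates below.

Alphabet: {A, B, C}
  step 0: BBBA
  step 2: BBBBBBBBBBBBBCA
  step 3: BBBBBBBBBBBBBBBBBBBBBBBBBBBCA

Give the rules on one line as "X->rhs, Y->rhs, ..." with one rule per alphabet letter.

A->CA, B->BB, C->B

  step 2 ⇒ step 3: BBBBBBBBBBBBBCA ⇒ BB·BB·BB·BB·BB·BB·BB·BB·BB·BB·BB·BB·BB·B·CA
    A ↦ CA
    B ↦ BB
    C ↦ B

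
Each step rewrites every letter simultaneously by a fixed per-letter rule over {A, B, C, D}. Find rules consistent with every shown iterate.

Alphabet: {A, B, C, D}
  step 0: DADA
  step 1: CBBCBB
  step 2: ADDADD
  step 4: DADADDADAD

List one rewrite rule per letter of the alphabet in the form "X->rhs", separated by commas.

A->B, B->D, C->A, D->CB

  step 1 ⇒ step 2: CBBCBB ⇒ A·D·D·A·D·D
    B ↦ D
    C ↦ A
  step 0 ⇒ step 1: DADA ⇒ CB·B·CB·B
    A ↦ B
  step 0 ⇒ step 1: DADA ⇒ CB·B·CB·B
    D ↦ CB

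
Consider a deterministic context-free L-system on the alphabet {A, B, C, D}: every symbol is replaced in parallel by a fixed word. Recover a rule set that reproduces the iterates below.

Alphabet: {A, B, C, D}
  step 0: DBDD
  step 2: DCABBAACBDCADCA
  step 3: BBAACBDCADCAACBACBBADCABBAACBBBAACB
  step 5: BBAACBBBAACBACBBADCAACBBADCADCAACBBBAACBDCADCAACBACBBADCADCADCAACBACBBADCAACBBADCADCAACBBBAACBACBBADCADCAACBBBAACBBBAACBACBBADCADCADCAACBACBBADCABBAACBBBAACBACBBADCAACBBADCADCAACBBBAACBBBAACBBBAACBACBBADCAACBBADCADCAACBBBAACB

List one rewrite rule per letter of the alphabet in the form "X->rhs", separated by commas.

  step 2 ⇒ step 3: DCABBAACBDCADCA ⇒ B·BA·ACB·DCA·DCA·ACB·ACB·BA·DCA·B·BA·ACB·B·BA·ACB
    A ↦ ACB
    B ↦ DCA
    C ↦ BA
    D ↦ B

A->ACB, B->DCA, C->BA, D->B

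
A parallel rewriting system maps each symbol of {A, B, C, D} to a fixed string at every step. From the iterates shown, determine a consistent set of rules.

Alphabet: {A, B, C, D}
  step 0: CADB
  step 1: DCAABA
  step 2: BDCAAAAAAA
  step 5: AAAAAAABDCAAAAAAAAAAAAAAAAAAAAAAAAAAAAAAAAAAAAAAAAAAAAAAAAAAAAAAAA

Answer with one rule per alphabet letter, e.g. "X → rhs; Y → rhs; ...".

A->AA, B->A, C->DC, D->B

  step 1 ⇒ step 2: DCAABA ⇒ B·DC·AA·AA·A·AA
    A ↦ AA
    B ↦ A
    C ↦ DC
    D ↦ B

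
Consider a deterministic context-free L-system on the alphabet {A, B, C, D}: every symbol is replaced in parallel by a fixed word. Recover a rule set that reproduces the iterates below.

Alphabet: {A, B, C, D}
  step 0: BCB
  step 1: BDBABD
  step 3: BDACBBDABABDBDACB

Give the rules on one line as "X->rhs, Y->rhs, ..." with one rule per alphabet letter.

  step 0 ⇒ step 1: BCB ⇒ BD·BA·BD
    B ↦ BD
    C ↦ BA
    A ↦ CB  (constrained at step 1)
    D ↦ A  (constrained at step 1)

A->CB, B->BD, C->BA, D->A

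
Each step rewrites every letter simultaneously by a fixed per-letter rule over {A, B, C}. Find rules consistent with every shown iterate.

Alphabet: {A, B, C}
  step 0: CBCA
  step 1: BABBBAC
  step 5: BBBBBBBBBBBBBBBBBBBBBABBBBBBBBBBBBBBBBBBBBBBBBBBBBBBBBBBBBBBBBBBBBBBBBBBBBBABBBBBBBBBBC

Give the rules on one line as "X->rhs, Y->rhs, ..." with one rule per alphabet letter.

A->C, B->BB, C->BA

  step 0 ⇒ step 1: CBCA ⇒ BA·BB·BA·C
    A ↦ C
    B ↦ BB
    C ↦ BA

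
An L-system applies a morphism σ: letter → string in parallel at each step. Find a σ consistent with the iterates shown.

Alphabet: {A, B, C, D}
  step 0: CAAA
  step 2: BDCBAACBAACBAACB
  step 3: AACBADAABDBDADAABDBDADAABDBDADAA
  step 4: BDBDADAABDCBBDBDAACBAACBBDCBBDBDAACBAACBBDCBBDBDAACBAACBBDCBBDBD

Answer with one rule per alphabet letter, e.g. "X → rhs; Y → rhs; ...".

  step 3 ⇒ step 4: AACBADAABDBDADAABDBDADAABDBDADAA ⇒ BD·BD·AD·AA·BD·CB·BD·BD·AA·CB·AA·CB·BD·CB·BD·BD·AA·CB·AA·CB·BD·CB·BD·BD·AA·CB·AA·CB·BD·CB·BD·BD
    A ↦ BD
    B ↦ AA
    C ↦ AD
    D ↦ CB

A->BD, B->AA, C->AD, D->CB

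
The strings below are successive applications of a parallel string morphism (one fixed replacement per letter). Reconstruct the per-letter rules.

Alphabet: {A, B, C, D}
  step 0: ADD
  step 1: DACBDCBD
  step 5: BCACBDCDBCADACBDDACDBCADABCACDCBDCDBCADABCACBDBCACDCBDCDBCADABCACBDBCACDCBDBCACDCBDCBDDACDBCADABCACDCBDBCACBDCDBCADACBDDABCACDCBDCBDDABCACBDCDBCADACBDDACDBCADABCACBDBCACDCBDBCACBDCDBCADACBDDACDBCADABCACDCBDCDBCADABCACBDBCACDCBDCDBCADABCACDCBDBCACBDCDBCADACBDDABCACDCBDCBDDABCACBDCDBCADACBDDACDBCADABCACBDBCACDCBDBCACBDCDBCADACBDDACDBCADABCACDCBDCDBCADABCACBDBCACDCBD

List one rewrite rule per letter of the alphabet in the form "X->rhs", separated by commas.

  step 0 ⇒ step 1: ADD ⇒ DA·CBD·CBD
    A ↦ DA
    D ↦ CBD
    B ↦ CD  (constrained at step 1)
    C ↦ BCA  (constrained at step 1)

A->DA, B->CD, C->BCA, D->CBD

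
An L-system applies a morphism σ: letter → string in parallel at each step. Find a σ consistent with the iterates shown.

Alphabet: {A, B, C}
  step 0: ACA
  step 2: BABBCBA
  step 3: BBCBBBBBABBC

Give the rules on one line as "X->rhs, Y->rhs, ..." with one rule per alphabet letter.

A->C, B->BB, C->BA

  step 2 ⇒ step 3: BABBCBA ⇒ BB·C·BB·BB·BA·BB·C
    A ↦ C
    B ↦ BB
    C ↦ BA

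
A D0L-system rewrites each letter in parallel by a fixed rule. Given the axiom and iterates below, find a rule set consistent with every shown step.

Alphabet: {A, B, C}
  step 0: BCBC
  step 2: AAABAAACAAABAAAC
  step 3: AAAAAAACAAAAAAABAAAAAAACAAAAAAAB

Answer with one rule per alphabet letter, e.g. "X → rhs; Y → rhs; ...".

  step 2 ⇒ step 3: AAABAAACAAABAAAC ⇒ AA·AA·AA·AC·AA·AA·AA·AB·AA·AA·AA·AC·AA·AA·AA·AB
    A ↦ AA
    B ↦ AC
    C ↦ AB

A->AA, B->AC, C->AB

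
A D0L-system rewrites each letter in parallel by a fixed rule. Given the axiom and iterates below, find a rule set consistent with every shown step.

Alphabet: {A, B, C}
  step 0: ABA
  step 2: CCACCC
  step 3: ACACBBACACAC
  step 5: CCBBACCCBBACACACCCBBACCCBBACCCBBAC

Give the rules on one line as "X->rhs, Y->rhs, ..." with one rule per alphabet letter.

A->BB, B->C, C->AC

  step 2 ⇒ step 3: CCACCC ⇒ AC·AC·BB·AC·AC·AC
    A ↦ BB
    C ↦ AC
    B ↦ C  (constrained at step 0)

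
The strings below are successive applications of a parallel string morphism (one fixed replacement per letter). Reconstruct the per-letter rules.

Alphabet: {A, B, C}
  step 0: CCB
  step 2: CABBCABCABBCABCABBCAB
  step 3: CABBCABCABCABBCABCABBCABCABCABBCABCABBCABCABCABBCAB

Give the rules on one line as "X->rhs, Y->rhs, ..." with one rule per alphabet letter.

A->B, B->CAB, C->CAB

  step 2 ⇒ step 3: CABBCABCABBCABCABBCAB ⇒ CAB·B·CAB·CAB·CAB·B·CAB·CAB·B·CAB·CAB·CAB·B·CAB·CAB·B·CAB·CAB·CAB·B·CAB
    A ↦ B
    B ↦ CAB
    C ↦ CAB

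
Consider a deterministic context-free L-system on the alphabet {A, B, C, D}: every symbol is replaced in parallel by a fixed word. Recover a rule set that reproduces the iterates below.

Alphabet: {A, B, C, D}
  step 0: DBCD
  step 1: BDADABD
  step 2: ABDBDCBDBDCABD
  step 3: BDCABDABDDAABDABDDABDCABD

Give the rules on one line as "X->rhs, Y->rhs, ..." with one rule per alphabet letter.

A->BDC, B->A, C->DA, D->BD

  step 2 ⇒ step 3: ABDBDCBDBDCABD ⇒ BDC·A·BD·A·BD·DA·A·BD·A·BD·DA·BDC·A·BD
    A ↦ BDC
    B ↦ A
    C ↦ DA
    D ↦ BD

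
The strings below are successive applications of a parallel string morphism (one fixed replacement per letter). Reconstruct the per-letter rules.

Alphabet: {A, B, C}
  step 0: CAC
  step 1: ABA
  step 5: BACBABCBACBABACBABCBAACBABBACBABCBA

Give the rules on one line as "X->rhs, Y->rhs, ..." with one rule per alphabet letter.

A->B, B->CBA, C->A

  step 0 ⇒ step 1: CAC ⇒ A·B·A
    A ↦ B
    C ↦ A
    B ↦ CBA  (constrained at step 1)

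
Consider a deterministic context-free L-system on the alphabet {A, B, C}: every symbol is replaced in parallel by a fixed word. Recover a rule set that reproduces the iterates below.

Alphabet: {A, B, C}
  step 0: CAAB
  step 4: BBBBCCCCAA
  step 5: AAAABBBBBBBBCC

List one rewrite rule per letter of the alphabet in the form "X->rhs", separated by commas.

  step 4 ⇒ step 5: BBBBCCCCAA ⇒ A·A·A·A·BB·BB·BB·BB·C·C
    A ↦ C
    B ↦ A
    C ↦ BB

A->C, B->A, C->BB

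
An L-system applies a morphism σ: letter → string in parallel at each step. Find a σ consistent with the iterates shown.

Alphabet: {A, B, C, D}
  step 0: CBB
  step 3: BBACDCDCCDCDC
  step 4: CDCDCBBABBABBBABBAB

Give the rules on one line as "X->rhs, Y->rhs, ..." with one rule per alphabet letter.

A->C, B->CD, C->B, D->BA

  step 3 ⇒ step 4: BBACDCDCCDCDC ⇒ CD·CD·C·B·BA·B·BA·B·B·BA·B·BA·B
    A ↦ C
    B ↦ CD
    C ↦ B
    D ↦ BA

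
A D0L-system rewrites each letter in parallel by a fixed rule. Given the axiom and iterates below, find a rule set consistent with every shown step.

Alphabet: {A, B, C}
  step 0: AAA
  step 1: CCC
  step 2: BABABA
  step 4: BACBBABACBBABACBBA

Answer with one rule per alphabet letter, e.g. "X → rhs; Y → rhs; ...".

  step 1 ⇒ step 2: CCC ⇒ BA·BA·BA
    C ↦ BA
  step 0 ⇒ step 1: AAA ⇒ C·C·C
    A ↦ C
    B ↦ CB  (constrained at step 2)

A->C, B->CB, C->BA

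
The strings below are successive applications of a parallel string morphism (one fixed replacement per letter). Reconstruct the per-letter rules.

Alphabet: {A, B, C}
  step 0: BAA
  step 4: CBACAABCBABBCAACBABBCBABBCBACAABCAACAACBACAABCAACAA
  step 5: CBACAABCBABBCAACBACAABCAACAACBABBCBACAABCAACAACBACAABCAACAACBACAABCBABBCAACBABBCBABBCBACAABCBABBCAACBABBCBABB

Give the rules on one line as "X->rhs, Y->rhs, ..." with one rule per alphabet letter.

  step 4 ⇒ step 5: CBACAABCBABBCAACBABBCBABBCBACAABCAACAACBACAABCAACAA ⇒ CBA·CAA·B·CBA·B·B·CAA·CBA·CAA·B·CAA·CAA·CBA·B·B·CBA·CAA·B·CAA·CAA·CBA·CAA·B·CAA·CAA·CBA·CAA·B·CBA·B·B·CAA·CBA·B·B·CBA·B·B·CBA·CAA·B·CBA·B·B·CAA·CBA·B·B·CBA·B·B
    A ↦ B
    B ↦ CAA
    C ↦ CBA

A->B, B->CAA, C->CBA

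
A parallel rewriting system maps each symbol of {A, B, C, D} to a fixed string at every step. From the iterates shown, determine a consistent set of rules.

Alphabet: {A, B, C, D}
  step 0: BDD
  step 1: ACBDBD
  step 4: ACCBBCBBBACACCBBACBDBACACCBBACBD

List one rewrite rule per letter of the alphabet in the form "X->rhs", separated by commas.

  step 0 ⇒ step 1: BDD ⇒ AC·BD·BD
    B ↦ AC
    D ↦ BD
    A ↦ CB  (constrained at step 1)
    C ↦ B  (constrained at step 1)

A->CB, B->AC, C->B, D->BD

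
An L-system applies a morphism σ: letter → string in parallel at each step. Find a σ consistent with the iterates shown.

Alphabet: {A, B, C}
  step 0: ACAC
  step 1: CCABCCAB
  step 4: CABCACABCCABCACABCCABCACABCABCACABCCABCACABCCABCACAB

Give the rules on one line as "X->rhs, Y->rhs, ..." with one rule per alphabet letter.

  step 0 ⇒ step 1: ACAC ⇒ C·CAB·C·CAB
    A ↦ C
    C ↦ CAB
    B ↦ A  (constrained at step 1)

A->C, B->A, C->CAB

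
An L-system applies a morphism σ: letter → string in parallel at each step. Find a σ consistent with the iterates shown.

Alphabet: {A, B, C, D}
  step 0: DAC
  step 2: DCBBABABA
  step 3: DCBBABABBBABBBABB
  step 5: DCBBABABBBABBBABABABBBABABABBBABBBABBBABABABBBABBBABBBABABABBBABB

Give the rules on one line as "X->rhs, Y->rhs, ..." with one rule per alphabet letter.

A->BB, B->BA, C->B, D->DC

  step 2 ⇒ step 3: DCBBABABA ⇒ DC·B·BA·BA·BB·BA·BB·BA·BB
    A ↦ BB
    B ↦ BA
    C ↦ B
    D ↦ DC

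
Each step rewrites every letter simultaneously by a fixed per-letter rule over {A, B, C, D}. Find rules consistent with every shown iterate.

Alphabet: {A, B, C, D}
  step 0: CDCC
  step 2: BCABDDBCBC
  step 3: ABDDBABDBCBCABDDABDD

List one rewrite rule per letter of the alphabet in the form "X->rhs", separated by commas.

  step 2 ⇒ step 3: BCABDDBCBC ⇒ ABD·D·B·ABD·BC·BC·ABD·D·ABD·D
    A ↦ B
    B ↦ ABD
    C ↦ D
    D ↦ BC

A->B, B->ABD, C->D, D->BC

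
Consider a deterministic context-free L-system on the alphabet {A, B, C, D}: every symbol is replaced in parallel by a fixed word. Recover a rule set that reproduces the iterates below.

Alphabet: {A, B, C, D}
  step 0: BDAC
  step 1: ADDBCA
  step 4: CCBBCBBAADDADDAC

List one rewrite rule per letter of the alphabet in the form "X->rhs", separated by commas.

  step 0 ⇒ step 1: BDAC ⇒ ADD·B·C·A
    A ↦ C
    B ↦ ADD
    C ↦ A
    D ↦ B

A->C, B->ADD, C->A, D->B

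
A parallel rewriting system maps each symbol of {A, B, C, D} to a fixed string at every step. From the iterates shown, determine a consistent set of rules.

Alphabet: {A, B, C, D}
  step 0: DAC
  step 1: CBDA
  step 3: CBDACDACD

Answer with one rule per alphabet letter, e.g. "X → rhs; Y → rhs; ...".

A->B, B->CD, C->DA, D->C

  step 0 ⇒ step 1: DAC ⇒ C·B·DA
    A ↦ B
    C ↦ DA
    D ↦ C
    B ↦ CD  (constrained at step 1)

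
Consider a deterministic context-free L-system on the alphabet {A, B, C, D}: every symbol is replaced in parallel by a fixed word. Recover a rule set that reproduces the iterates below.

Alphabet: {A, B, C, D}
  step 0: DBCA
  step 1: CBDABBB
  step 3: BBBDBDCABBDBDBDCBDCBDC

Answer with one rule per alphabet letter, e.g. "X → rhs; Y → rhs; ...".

A->BB, B->BD, C->AB, D->C

  step 0 ⇒ step 1: DBCA ⇒ C·BD·AB·BB
    A ↦ BB
    B ↦ BD
    C ↦ AB
    D ↦ C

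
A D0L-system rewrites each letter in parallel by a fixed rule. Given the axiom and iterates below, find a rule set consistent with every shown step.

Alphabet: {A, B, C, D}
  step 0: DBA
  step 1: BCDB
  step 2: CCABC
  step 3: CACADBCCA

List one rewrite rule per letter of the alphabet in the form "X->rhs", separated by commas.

A->DB, B->C, C->CA, D->B

  step 2 ⇒ step 3: CCABC ⇒ CA·CA·DB·C·CA
    A ↦ DB
    B ↦ C
    C ↦ CA
  step 0 ⇒ step 1: DBA ⇒ B·C·DB
    D ↦ B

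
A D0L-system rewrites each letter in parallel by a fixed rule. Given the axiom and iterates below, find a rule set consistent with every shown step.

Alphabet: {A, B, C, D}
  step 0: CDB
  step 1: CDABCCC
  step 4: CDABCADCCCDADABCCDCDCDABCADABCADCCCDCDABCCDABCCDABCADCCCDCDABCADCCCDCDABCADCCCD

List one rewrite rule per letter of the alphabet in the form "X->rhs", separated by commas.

  step 0 ⇒ step 1: CDB ⇒ CD·ABC·CC
    B ↦ CC
    C ↦ CD
    D ↦ ABC
    A ↦ AD  (constrained at step 1)

A->AD, B->CC, C->CD, D->ABC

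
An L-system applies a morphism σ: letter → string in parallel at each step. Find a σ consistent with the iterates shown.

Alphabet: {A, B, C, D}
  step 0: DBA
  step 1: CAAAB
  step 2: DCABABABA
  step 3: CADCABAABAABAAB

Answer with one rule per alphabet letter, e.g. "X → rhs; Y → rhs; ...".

  step 2 ⇒ step 3: DCABABABA ⇒ CA·DC·AB·A·AB·A·AB·A·AB
    A ↦ AB
    B ↦ A
    C ↦ DC
    D ↦ CA

A->AB, B->A, C->DC, D->CA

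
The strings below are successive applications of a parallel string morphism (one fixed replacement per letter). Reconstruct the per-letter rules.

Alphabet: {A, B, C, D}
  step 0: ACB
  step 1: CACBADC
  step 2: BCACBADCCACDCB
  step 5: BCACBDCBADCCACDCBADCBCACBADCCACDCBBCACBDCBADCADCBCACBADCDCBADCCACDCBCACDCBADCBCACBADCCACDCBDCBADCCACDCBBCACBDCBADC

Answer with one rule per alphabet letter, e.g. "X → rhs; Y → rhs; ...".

A->CAC, B->ADC, C->B, D->DC

  step 1 ⇒ step 2: CACBADC ⇒ B·CAC·B·ADC·CAC·DC·B
    A ↦ CAC
    B ↦ ADC
    C ↦ B
    D ↦ DC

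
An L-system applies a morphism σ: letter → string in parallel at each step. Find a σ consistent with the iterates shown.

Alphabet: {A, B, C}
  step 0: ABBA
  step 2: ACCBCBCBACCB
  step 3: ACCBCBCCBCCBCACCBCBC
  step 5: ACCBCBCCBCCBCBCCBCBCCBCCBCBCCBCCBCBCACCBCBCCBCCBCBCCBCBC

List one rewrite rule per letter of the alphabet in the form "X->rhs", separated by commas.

  step 2 ⇒ step 3: ACCBCBCBACCB ⇒ AC·CB·CB·C·CB·C·CB·C·AC·CB·CB·C
    A ↦ AC
    B ↦ C
    C ↦ CB

A->AC, B->C, C->CB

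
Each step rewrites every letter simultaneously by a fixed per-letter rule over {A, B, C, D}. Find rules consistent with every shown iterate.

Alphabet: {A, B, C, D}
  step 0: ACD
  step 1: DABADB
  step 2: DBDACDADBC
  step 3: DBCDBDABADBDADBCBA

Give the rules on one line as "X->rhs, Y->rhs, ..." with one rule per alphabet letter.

A->DA, B->C, C->BA, D->DB

  step 2 ⇒ step 3: DBDACDADBC ⇒ DB·C·DB·DA·BA·DB·DA·DB·C·BA
    A ↦ DA
    B ↦ C
    C ↦ BA
    D ↦ DB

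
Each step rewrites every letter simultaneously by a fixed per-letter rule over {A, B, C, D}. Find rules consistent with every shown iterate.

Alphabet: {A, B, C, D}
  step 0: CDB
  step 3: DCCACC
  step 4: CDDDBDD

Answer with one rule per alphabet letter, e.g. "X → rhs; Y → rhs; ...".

  step 3 ⇒ step 4: DCCACC ⇒ C·D·D·DB·D·D
    A ↦ DB
    C ↦ D
    D ↦ C
    B ↦ AC  (constrained at step 0)

A->DB, B->AC, C->D, D->C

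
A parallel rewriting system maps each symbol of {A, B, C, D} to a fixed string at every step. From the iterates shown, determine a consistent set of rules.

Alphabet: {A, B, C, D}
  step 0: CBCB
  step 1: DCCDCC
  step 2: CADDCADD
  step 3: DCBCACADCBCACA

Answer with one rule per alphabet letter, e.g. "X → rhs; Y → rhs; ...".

  step 2 ⇒ step 3: CADDCADD ⇒ D·CB·CA·CA·D·CB·CA·CA
    A ↦ CB
    C ↦ D
    D ↦ CA
  step 0 ⇒ step 1: CBCB ⇒ D·CC·D·CC
    B ↦ CC

A->CB, B->CC, C->D, D->CA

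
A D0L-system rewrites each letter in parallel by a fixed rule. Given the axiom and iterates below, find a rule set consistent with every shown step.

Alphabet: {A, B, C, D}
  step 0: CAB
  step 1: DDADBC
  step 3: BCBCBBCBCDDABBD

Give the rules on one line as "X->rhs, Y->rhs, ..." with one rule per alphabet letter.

A->D, B->BC, C->DDA, D->B

  step 0 ⇒ step 1: CAB ⇒ DDA·D·BC
    A ↦ D
    B ↦ BC
    C ↦ DDA
    D ↦ B  (constrained at step 1)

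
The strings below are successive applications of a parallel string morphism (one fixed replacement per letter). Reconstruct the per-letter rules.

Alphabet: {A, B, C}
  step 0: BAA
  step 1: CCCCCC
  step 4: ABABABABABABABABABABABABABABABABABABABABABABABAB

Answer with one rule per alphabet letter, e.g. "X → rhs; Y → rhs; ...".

  step 0 ⇒ step 1: BAA ⇒ CC·CC·CC
    A ↦ CC
    B ↦ CC
    C ↦ AB  (constrained at step 1)

A->CC, B->CC, C->AB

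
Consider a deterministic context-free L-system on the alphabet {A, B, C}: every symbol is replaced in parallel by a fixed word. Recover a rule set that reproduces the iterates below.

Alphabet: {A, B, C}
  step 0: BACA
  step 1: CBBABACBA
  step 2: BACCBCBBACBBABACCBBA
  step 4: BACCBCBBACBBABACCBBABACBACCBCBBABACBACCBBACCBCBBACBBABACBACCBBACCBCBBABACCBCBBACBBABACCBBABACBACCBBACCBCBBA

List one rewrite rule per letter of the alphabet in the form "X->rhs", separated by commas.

  step 1 ⇒ step 2: CBBABACBA ⇒ BAC·CB·CB·BA·CB·BA·BAC·CB·BA
    A ↦ BA
    B ↦ CB
    C ↦ BAC

A->BA, B->CB, C->BAC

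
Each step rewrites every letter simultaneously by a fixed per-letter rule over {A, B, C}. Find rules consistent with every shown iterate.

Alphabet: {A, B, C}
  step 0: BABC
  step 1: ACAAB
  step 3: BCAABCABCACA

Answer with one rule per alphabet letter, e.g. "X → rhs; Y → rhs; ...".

  step 0 ⇒ step 1: BABC ⇒ A·CA·A·B
    A ↦ CA
    B ↦ A
    C ↦ B

A->CA, B->A, C->B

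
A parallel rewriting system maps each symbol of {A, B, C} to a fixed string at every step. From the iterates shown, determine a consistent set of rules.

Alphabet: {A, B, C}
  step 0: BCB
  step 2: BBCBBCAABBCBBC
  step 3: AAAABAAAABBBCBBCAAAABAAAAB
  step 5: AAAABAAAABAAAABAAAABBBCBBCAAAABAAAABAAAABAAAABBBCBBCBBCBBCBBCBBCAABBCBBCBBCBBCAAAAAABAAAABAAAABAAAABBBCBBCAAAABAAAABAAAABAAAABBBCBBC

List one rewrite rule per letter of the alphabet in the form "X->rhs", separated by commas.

  step 2 ⇒ step 3: BBCBBCAABBCBBC ⇒ AA·AA·B·AA·AA·B·BBC·BBC·AA·AA·B·AA·AA·B
    A ↦ BBC
    B ↦ AA
    C ↦ B

A->BBC, B->AA, C->B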